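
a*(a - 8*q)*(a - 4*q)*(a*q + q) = a^4*q - 12*a^3*q^2 + a^3*q + 32*a^2*q^3 - 12*a^2*q^2 + 32*a*q^3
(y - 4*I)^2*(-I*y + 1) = -I*y^3 - 7*y^2 + 8*I*y - 16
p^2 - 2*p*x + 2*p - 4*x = (p + 2)*(p - 2*x)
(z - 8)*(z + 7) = z^2 - z - 56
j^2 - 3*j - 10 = (j - 5)*(j + 2)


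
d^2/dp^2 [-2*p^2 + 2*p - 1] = -4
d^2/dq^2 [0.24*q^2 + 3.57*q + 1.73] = 0.480000000000000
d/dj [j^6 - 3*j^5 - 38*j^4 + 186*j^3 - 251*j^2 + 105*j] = 6*j^5 - 15*j^4 - 152*j^3 + 558*j^2 - 502*j + 105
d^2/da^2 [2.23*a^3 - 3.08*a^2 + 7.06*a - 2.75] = 13.38*a - 6.16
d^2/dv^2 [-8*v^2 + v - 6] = -16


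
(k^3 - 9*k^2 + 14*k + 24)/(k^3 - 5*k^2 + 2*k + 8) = (k - 6)/(k - 2)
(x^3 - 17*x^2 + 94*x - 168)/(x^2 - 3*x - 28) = (x^2 - 10*x + 24)/(x + 4)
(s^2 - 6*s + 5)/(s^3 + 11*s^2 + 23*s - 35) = (s - 5)/(s^2 + 12*s + 35)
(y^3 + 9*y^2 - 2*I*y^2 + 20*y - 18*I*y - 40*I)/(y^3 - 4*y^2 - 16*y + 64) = (y^2 + y*(5 - 2*I) - 10*I)/(y^2 - 8*y + 16)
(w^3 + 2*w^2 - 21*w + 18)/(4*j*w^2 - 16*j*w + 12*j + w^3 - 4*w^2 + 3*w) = (w + 6)/(4*j + w)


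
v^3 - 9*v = v*(v - 3)*(v + 3)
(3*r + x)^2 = 9*r^2 + 6*r*x + x^2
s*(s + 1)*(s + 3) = s^3 + 4*s^2 + 3*s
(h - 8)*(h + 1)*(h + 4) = h^3 - 3*h^2 - 36*h - 32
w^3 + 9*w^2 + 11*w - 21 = (w - 1)*(w + 3)*(w + 7)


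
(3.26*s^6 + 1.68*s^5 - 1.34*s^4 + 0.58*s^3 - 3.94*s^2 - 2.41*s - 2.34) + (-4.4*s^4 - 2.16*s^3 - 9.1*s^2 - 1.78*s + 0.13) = 3.26*s^6 + 1.68*s^5 - 5.74*s^4 - 1.58*s^3 - 13.04*s^2 - 4.19*s - 2.21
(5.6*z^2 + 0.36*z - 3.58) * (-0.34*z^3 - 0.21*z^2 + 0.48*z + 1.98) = -1.904*z^5 - 1.2984*z^4 + 3.8296*z^3 + 12.0126*z^2 - 1.0056*z - 7.0884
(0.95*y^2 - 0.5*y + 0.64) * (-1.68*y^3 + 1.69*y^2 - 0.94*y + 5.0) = -1.596*y^5 + 2.4455*y^4 - 2.8132*y^3 + 6.3016*y^2 - 3.1016*y + 3.2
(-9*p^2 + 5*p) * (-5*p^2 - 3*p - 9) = 45*p^4 + 2*p^3 + 66*p^2 - 45*p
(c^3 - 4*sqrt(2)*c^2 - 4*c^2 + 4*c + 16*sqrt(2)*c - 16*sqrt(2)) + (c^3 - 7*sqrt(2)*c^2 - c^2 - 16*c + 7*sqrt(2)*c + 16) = 2*c^3 - 11*sqrt(2)*c^2 - 5*c^2 - 12*c + 23*sqrt(2)*c - 16*sqrt(2) + 16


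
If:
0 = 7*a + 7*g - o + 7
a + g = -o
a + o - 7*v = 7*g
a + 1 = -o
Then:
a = -15/8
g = 1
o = 7/8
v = -8/7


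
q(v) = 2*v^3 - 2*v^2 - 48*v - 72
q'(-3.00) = 18.00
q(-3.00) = 0.00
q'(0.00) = -48.00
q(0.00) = -72.00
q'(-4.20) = 74.64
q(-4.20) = -53.86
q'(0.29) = -48.66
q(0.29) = -86.04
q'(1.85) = -34.86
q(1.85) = -154.98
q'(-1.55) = -27.38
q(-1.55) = -9.85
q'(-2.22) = -9.55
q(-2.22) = 2.82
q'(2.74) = -13.91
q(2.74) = -177.39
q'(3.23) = 1.68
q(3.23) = -180.51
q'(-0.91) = -39.39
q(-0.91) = -31.48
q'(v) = 6*v^2 - 4*v - 48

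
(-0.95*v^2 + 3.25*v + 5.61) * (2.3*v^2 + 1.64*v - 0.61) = -2.185*v^4 + 5.917*v^3 + 18.8125*v^2 + 7.2179*v - 3.4221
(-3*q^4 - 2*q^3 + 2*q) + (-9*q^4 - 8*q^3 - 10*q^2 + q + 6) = -12*q^4 - 10*q^3 - 10*q^2 + 3*q + 6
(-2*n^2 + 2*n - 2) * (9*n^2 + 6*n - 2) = -18*n^4 + 6*n^3 - 2*n^2 - 16*n + 4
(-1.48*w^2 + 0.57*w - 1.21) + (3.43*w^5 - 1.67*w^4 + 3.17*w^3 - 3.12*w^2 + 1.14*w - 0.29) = 3.43*w^5 - 1.67*w^4 + 3.17*w^3 - 4.6*w^2 + 1.71*w - 1.5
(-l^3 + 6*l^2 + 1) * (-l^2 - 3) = l^5 - 6*l^4 + 3*l^3 - 19*l^2 - 3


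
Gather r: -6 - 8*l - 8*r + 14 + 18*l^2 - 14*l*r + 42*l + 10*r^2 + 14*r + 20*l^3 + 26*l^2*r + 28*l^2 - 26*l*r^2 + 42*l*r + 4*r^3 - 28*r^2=20*l^3 + 46*l^2 + 34*l + 4*r^3 + r^2*(-26*l - 18) + r*(26*l^2 + 28*l + 6) + 8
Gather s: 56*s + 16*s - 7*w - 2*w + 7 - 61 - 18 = 72*s - 9*w - 72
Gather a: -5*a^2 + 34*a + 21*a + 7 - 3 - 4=-5*a^2 + 55*a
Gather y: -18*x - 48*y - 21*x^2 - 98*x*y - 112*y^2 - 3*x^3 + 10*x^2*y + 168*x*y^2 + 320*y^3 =-3*x^3 - 21*x^2 - 18*x + 320*y^3 + y^2*(168*x - 112) + y*(10*x^2 - 98*x - 48)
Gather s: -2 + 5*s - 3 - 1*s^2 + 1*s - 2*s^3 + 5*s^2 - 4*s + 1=-2*s^3 + 4*s^2 + 2*s - 4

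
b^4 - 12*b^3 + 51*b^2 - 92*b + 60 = (b - 5)*(b - 3)*(b - 2)^2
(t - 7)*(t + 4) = t^2 - 3*t - 28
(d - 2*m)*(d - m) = d^2 - 3*d*m + 2*m^2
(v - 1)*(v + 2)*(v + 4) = v^3 + 5*v^2 + 2*v - 8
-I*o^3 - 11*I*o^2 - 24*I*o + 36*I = (o + 6)^2*(-I*o + I)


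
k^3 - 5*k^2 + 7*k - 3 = (k - 3)*(k - 1)^2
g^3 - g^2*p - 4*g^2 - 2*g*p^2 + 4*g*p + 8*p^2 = (g - 4)*(g - 2*p)*(g + p)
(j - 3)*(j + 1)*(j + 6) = j^3 + 4*j^2 - 15*j - 18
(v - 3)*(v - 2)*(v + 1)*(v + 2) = v^4 - 2*v^3 - 7*v^2 + 8*v + 12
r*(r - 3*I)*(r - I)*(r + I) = r^4 - 3*I*r^3 + r^2 - 3*I*r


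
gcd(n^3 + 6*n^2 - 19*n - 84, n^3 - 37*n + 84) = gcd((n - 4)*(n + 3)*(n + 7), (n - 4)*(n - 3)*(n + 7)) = n^2 + 3*n - 28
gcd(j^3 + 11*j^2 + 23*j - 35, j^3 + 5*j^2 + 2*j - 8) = j - 1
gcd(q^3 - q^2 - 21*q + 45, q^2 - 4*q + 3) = q - 3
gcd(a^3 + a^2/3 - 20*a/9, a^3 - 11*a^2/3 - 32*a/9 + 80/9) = a^2 + a/3 - 20/9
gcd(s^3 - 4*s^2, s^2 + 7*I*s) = s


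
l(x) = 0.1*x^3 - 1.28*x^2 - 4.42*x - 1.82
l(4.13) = -34.86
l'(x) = 0.3*x^2 - 2.56*x - 4.42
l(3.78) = -31.42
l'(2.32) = -8.74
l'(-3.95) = 10.37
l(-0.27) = -0.72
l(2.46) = -18.95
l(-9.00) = -138.62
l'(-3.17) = 6.71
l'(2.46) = -8.90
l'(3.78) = -9.81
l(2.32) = -17.72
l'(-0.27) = -3.71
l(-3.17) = -3.86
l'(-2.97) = 5.83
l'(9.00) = -3.16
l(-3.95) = -10.50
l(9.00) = -72.38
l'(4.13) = -9.88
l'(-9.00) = 42.92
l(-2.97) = -2.60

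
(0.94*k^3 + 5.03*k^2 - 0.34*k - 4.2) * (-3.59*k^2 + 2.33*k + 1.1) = -3.3746*k^5 - 15.8675*k^4 + 13.9745*k^3 + 19.8188*k^2 - 10.16*k - 4.62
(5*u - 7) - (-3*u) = 8*u - 7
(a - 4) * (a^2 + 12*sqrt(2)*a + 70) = a^3 - 4*a^2 + 12*sqrt(2)*a^2 - 48*sqrt(2)*a + 70*a - 280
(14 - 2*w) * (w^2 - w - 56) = -2*w^3 + 16*w^2 + 98*w - 784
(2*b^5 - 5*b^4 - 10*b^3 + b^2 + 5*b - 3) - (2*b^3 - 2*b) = 2*b^5 - 5*b^4 - 12*b^3 + b^2 + 7*b - 3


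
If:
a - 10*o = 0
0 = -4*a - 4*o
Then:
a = 0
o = 0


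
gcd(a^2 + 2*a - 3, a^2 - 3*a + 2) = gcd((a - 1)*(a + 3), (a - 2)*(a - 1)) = a - 1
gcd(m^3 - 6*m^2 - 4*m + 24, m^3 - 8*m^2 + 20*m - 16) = m - 2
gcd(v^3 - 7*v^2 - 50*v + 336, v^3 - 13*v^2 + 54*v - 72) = v - 6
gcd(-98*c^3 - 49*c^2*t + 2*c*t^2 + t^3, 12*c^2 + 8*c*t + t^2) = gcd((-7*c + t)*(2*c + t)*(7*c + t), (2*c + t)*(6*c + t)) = 2*c + t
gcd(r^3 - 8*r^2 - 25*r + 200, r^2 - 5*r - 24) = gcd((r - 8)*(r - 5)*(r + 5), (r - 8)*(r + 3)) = r - 8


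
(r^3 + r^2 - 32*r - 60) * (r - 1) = r^4 - 33*r^2 - 28*r + 60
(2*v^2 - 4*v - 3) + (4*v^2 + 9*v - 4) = 6*v^2 + 5*v - 7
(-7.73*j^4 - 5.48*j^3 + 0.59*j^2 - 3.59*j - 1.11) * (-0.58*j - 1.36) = 4.4834*j^5 + 13.6912*j^4 + 7.1106*j^3 + 1.2798*j^2 + 5.5262*j + 1.5096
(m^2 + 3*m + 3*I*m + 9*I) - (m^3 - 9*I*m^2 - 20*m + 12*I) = -m^3 + m^2 + 9*I*m^2 + 23*m + 3*I*m - 3*I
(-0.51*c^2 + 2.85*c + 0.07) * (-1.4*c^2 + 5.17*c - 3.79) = 0.714*c^4 - 6.6267*c^3 + 16.5694*c^2 - 10.4396*c - 0.2653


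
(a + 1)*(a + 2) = a^2 + 3*a + 2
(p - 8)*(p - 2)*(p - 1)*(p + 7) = p^4 - 4*p^3 - 51*p^2 + 166*p - 112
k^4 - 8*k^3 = k^3*(k - 8)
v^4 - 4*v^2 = v^2*(v - 2)*(v + 2)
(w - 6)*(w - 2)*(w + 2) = w^3 - 6*w^2 - 4*w + 24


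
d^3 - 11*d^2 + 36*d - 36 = (d - 6)*(d - 3)*(d - 2)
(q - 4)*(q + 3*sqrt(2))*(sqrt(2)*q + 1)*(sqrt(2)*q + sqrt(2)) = 2*q^4 - 6*q^3 + 7*sqrt(2)*q^3 - 21*sqrt(2)*q^2 - 2*q^2 - 28*sqrt(2)*q - 18*q - 24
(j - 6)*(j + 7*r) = j^2 + 7*j*r - 6*j - 42*r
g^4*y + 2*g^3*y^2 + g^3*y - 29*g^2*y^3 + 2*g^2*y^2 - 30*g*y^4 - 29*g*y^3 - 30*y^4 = (g - 5*y)*(g + y)*(g + 6*y)*(g*y + y)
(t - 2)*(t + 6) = t^2 + 4*t - 12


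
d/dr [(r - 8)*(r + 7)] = 2*r - 1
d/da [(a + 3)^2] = 2*a + 6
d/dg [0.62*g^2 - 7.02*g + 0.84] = 1.24*g - 7.02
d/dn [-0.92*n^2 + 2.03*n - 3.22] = 2.03 - 1.84*n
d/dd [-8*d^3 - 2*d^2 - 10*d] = -24*d^2 - 4*d - 10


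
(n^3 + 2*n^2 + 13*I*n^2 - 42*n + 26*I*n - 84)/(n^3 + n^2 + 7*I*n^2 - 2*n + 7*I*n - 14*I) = (n + 6*I)/(n - 1)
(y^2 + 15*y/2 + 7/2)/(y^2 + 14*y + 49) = (y + 1/2)/(y + 7)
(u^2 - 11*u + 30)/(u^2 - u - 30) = (u - 5)/(u + 5)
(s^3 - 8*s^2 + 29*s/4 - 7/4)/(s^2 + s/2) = (4*s^3 - 32*s^2 + 29*s - 7)/(2*s*(2*s + 1))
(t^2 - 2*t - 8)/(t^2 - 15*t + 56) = (t^2 - 2*t - 8)/(t^2 - 15*t + 56)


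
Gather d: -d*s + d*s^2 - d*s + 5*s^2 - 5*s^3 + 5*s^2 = d*(s^2 - 2*s) - 5*s^3 + 10*s^2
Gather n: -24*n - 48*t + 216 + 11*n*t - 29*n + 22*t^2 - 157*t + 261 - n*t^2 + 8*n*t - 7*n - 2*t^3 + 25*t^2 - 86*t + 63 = n*(-t^2 + 19*t - 60) - 2*t^3 + 47*t^2 - 291*t + 540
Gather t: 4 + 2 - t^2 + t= -t^2 + t + 6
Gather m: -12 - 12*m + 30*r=-12*m + 30*r - 12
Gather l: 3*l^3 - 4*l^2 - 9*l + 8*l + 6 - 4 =3*l^3 - 4*l^2 - l + 2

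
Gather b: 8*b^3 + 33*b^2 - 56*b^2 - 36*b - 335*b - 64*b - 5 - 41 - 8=8*b^3 - 23*b^2 - 435*b - 54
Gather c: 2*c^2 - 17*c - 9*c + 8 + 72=2*c^2 - 26*c + 80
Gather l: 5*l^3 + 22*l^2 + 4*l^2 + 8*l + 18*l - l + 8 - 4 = 5*l^3 + 26*l^2 + 25*l + 4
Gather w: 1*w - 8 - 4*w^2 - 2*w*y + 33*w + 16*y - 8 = -4*w^2 + w*(34 - 2*y) + 16*y - 16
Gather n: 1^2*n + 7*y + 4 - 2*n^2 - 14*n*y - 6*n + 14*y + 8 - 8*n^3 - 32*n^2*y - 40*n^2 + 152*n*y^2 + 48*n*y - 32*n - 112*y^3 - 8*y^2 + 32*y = -8*n^3 + n^2*(-32*y - 42) + n*(152*y^2 + 34*y - 37) - 112*y^3 - 8*y^2 + 53*y + 12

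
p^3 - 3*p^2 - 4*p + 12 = (p - 3)*(p - 2)*(p + 2)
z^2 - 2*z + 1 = (z - 1)^2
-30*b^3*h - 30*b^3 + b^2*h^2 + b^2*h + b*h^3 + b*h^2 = (-5*b + h)*(6*b + h)*(b*h + b)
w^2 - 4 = (w - 2)*(w + 2)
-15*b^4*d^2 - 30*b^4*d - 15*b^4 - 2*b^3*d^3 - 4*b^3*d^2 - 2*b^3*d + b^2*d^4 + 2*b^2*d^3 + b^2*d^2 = (-5*b + d)*(3*b + d)*(b*d + b)^2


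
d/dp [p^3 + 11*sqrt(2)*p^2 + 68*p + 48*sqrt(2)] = 3*p^2 + 22*sqrt(2)*p + 68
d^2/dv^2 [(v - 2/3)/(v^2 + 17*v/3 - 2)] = 2*((3*v - 2)*(6*v + 17)^2 - 9*(3*v + 5)*(3*v^2 + 17*v - 6))/(3*v^2 + 17*v - 6)^3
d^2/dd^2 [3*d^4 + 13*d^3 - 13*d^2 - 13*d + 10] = 36*d^2 + 78*d - 26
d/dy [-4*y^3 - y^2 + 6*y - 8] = -12*y^2 - 2*y + 6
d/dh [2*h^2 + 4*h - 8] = 4*h + 4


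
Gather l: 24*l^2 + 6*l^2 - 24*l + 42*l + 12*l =30*l^2 + 30*l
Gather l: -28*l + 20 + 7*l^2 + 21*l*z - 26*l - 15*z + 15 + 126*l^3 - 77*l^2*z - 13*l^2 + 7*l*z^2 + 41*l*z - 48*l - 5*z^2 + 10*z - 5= 126*l^3 + l^2*(-77*z - 6) + l*(7*z^2 + 62*z - 102) - 5*z^2 - 5*z + 30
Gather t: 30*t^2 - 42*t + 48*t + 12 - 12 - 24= 30*t^2 + 6*t - 24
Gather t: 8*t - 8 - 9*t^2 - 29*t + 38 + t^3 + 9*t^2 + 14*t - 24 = t^3 - 7*t + 6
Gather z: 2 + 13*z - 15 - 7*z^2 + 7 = -7*z^2 + 13*z - 6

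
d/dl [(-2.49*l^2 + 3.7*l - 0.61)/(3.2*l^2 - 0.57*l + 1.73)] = (-10.4207*l^2 - 4.7114*l + 6.0533)/(10.24*l^4 - 3.648*l^3 + 11.3969*l^2 - 1.9722*l + 2.9929)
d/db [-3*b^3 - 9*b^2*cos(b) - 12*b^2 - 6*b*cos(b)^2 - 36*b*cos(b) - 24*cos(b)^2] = 9*b^2*sin(b) - 9*b^2 + 36*b*sin(b) + 6*b*sin(2*b) - 18*b*cos(b) - 24*b + 24*sin(2*b) - 6*cos(b)^2 - 36*cos(b)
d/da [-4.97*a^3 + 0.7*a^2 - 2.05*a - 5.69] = -14.91*a^2 + 1.4*a - 2.05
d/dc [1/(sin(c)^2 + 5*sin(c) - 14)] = -(2*sin(c) + 5)*cos(c)/(sin(c)^2 + 5*sin(c) - 14)^2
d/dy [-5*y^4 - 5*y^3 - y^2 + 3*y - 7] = -20*y^3 - 15*y^2 - 2*y + 3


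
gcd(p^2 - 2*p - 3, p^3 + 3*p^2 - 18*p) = p - 3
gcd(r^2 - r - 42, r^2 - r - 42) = r^2 - r - 42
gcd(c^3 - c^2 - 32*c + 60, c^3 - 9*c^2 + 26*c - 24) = c - 2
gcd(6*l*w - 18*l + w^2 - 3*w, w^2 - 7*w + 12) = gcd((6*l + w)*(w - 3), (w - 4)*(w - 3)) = w - 3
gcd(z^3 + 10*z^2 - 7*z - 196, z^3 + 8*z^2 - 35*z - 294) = z^2 + 14*z + 49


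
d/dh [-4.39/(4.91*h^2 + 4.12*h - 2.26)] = (43.1098*h + 18.0868)/(4.91*h^2 + 4.12*h - 2.26)^2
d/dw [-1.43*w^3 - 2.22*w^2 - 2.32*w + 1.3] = -4.29*w^2 - 4.44*w - 2.32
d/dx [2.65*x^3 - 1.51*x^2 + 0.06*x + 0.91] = 7.95*x^2 - 3.02*x + 0.06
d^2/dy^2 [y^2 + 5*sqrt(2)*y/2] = 2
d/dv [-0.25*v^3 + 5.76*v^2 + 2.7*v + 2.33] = -0.75*v^2 + 11.52*v + 2.7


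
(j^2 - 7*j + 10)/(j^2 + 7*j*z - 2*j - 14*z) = (j - 5)/(j + 7*z)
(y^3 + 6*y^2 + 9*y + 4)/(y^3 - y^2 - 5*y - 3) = (y + 4)/(y - 3)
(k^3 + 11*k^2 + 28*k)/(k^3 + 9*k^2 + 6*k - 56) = k/(k - 2)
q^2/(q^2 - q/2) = 2*q/(2*q - 1)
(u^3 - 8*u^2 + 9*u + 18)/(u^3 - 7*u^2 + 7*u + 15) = (u - 6)/(u - 5)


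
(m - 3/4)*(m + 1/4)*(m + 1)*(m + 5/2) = m^4 + 3*m^3 + 9*m^2/16 - 61*m/32 - 15/32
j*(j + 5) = j^2 + 5*j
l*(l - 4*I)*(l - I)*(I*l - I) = I*l^4 + 5*l^3 - I*l^3 - 5*l^2 - 4*I*l^2 + 4*I*l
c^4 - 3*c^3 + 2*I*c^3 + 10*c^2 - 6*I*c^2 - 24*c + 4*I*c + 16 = (c - 2)*(c - 1)*(c - 2*I)*(c + 4*I)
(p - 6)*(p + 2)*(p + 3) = p^3 - p^2 - 24*p - 36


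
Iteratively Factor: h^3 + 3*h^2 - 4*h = (h + 4)*(h^2 - h) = (h - 1)*(h + 4)*(h)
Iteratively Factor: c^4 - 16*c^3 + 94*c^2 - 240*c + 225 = (c - 5)*(c^3 - 11*c^2 + 39*c - 45) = (c - 5)^2*(c^2 - 6*c + 9) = (c - 5)^2*(c - 3)*(c - 3)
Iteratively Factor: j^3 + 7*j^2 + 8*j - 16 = (j + 4)*(j^2 + 3*j - 4) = (j - 1)*(j + 4)*(j + 4)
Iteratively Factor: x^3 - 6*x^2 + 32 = (x - 4)*(x^2 - 2*x - 8) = (x - 4)^2*(x + 2)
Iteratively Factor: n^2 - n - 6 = (n + 2)*(n - 3)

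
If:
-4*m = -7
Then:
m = 7/4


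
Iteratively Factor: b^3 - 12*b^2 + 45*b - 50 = (b - 2)*(b^2 - 10*b + 25) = (b - 5)*(b - 2)*(b - 5)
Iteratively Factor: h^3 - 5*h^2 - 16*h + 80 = (h - 4)*(h^2 - h - 20) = (h - 4)*(h + 4)*(h - 5)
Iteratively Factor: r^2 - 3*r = (r)*(r - 3)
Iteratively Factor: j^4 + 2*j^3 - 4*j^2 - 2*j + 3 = (j - 1)*(j^3 + 3*j^2 - j - 3) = (j - 1)*(j + 3)*(j^2 - 1) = (j - 1)^2*(j + 3)*(j + 1)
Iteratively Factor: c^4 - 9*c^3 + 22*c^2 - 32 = (c - 4)*(c^3 - 5*c^2 + 2*c + 8) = (c - 4)*(c - 2)*(c^2 - 3*c - 4) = (c - 4)*(c - 2)*(c + 1)*(c - 4)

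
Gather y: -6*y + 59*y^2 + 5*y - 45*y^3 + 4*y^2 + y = -45*y^3 + 63*y^2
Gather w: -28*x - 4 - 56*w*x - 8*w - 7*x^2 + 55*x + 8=w*(-56*x - 8) - 7*x^2 + 27*x + 4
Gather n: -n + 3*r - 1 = -n + 3*r - 1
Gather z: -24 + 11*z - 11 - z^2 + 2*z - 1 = -z^2 + 13*z - 36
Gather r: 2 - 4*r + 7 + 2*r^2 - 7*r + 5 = 2*r^2 - 11*r + 14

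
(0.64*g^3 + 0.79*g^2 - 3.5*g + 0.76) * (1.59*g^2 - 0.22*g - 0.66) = 1.0176*g^5 + 1.1153*g^4 - 6.1612*g^3 + 1.457*g^2 + 2.1428*g - 0.5016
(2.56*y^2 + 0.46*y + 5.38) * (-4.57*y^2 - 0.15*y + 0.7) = -11.6992*y^4 - 2.4862*y^3 - 22.8636*y^2 - 0.485*y + 3.766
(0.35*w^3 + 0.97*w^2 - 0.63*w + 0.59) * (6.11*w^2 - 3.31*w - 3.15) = 2.1385*w^5 + 4.7682*w^4 - 8.1625*w^3 + 2.6347*w^2 + 0.0316000000000001*w - 1.8585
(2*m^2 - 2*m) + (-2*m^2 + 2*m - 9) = -9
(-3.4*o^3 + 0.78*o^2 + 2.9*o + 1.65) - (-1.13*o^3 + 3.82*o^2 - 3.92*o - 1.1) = -2.27*o^3 - 3.04*o^2 + 6.82*o + 2.75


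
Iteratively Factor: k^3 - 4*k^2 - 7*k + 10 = (k + 2)*(k^2 - 6*k + 5) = (k - 5)*(k + 2)*(k - 1)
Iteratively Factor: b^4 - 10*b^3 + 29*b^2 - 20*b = (b)*(b^3 - 10*b^2 + 29*b - 20) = b*(b - 4)*(b^2 - 6*b + 5) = b*(b - 5)*(b - 4)*(b - 1)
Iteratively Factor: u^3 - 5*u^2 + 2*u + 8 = (u + 1)*(u^2 - 6*u + 8) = (u - 4)*(u + 1)*(u - 2)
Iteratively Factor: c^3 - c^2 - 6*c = (c + 2)*(c^2 - 3*c) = (c - 3)*(c + 2)*(c)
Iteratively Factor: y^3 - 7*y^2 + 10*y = (y)*(y^2 - 7*y + 10) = y*(y - 5)*(y - 2)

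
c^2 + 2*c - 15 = (c - 3)*(c + 5)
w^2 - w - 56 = (w - 8)*(w + 7)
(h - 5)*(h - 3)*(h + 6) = h^3 - 2*h^2 - 33*h + 90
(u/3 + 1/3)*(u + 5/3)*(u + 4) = u^3/3 + 20*u^2/9 + 37*u/9 + 20/9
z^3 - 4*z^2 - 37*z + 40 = (z - 8)*(z - 1)*(z + 5)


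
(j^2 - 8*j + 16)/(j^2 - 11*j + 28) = (j - 4)/(j - 7)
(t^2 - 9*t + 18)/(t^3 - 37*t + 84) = (t - 6)/(t^2 + 3*t - 28)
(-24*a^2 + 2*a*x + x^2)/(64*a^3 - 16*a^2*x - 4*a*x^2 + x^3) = (6*a + x)/(-16*a^2 + x^2)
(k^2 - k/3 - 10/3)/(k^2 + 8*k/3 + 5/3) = (k - 2)/(k + 1)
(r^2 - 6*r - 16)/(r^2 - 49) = (r^2 - 6*r - 16)/(r^2 - 49)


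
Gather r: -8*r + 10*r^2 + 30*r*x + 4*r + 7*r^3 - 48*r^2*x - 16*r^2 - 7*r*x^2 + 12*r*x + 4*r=7*r^3 + r^2*(-48*x - 6) + r*(-7*x^2 + 42*x)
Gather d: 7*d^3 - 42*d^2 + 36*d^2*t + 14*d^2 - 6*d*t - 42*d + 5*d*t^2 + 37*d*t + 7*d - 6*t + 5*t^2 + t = 7*d^3 + d^2*(36*t - 28) + d*(5*t^2 + 31*t - 35) + 5*t^2 - 5*t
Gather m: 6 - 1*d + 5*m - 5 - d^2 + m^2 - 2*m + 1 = -d^2 - d + m^2 + 3*m + 2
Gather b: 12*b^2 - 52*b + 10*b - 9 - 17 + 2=12*b^2 - 42*b - 24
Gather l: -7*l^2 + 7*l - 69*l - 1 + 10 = -7*l^2 - 62*l + 9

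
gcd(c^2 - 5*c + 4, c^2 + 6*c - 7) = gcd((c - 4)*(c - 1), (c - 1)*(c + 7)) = c - 1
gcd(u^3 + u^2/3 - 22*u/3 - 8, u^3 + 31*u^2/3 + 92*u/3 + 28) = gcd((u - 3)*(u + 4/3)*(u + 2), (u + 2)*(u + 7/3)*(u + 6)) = u + 2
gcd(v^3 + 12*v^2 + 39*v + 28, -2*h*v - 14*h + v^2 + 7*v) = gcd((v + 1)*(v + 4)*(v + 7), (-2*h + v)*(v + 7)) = v + 7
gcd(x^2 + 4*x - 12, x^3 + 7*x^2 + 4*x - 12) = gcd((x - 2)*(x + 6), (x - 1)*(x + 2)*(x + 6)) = x + 6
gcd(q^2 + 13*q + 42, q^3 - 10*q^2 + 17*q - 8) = 1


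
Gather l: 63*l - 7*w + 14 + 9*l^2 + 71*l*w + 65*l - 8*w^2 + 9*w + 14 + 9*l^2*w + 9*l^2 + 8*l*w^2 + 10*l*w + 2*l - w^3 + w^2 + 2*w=l^2*(9*w + 18) + l*(8*w^2 + 81*w + 130) - w^3 - 7*w^2 + 4*w + 28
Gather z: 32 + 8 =40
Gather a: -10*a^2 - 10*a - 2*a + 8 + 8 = -10*a^2 - 12*a + 16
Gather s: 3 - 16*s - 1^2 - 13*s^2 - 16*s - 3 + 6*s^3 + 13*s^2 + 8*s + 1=6*s^3 - 24*s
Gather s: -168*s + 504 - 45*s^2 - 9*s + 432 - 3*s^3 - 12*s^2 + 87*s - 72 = -3*s^3 - 57*s^2 - 90*s + 864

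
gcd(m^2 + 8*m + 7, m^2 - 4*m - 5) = m + 1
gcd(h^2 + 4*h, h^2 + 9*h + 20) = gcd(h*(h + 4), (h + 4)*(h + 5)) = h + 4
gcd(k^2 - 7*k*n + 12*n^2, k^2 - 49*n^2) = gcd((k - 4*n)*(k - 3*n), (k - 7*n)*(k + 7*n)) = 1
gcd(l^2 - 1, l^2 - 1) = l^2 - 1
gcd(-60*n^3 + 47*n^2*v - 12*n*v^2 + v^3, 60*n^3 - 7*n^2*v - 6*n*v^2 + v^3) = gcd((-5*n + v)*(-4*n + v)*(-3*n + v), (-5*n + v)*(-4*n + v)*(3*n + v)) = 20*n^2 - 9*n*v + v^2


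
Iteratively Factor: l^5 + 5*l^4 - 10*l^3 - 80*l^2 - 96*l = (l + 2)*(l^4 + 3*l^3 - 16*l^2 - 48*l) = l*(l + 2)*(l^3 + 3*l^2 - 16*l - 48) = l*(l + 2)*(l + 3)*(l^2 - 16) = l*(l + 2)*(l + 3)*(l + 4)*(l - 4)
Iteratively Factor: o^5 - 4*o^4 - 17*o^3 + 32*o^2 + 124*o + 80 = (o - 5)*(o^4 + o^3 - 12*o^2 - 28*o - 16) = (o - 5)*(o - 4)*(o^3 + 5*o^2 + 8*o + 4) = (o - 5)*(o - 4)*(o + 1)*(o^2 + 4*o + 4) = (o - 5)*(o - 4)*(o + 1)*(o + 2)*(o + 2)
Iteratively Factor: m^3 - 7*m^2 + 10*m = (m - 5)*(m^2 - 2*m) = m*(m - 5)*(m - 2)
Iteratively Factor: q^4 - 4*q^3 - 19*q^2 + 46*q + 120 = (q - 5)*(q^3 + q^2 - 14*q - 24) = (q - 5)*(q + 3)*(q^2 - 2*q - 8) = (q - 5)*(q + 2)*(q + 3)*(q - 4)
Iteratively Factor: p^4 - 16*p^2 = (p)*(p^3 - 16*p) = p*(p - 4)*(p^2 + 4*p) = p^2*(p - 4)*(p + 4)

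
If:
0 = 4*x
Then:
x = 0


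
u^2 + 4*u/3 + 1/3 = (u + 1/3)*(u + 1)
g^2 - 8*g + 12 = (g - 6)*(g - 2)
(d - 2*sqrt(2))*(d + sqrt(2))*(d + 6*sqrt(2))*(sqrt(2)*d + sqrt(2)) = sqrt(2)*d^4 + sqrt(2)*d^3 + 10*d^3 - 16*sqrt(2)*d^2 + 10*d^2 - 48*d - 16*sqrt(2)*d - 48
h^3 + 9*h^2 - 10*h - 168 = (h - 4)*(h + 6)*(h + 7)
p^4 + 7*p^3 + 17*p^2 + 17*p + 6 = (p + 1)^2*(p + 2)*(p + 3)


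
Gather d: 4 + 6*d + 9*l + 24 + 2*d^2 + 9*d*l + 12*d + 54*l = 2*d^2 + d*(9*l + 18) + 63*l + 28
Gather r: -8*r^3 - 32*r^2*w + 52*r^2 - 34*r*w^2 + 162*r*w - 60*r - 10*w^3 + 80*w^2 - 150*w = -8*r^3 + r^2*(52 - 32*w) + r*(-34*w^2 + 162*w - 60) - 10*w^3 + 80*w^2 - 150*w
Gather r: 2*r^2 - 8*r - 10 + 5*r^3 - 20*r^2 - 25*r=5*r^3 - 18*r^2 - 33*r - 10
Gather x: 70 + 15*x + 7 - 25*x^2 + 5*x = -25*x^2 + 20*x + 77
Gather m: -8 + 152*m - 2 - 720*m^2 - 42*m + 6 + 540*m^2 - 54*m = -180*m^2 + 56*m - 4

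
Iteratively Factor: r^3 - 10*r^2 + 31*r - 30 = (r - 5)*(r^2 - 5*r + 6) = (r - 5)*(r - 3)*(r - 2)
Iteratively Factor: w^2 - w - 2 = (w + 1)*(w - 2)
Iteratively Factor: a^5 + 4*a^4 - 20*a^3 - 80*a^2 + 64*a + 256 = (a - 4)*(a^4 + 8*a^3 + 12*a^2 - 32*a - 64) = (a - 4)*(a - 2)*(a^3 + 10*a^2 + 32*a + 32) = (a - 4)*(a - 2)*(a + 2)*(a^2 + 8*a + 16) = (a - 4)*(a - 2)*(a + 2)*(a + 4)*(a + 4)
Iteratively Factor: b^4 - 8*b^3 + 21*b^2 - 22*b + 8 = (b - 1)*(b^3 - 7*b^2 + 14*b - 8) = (b - 1)^2*(b^2 - 6*b + 8) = (b - 4)*(b - 1)^2*(b - 2)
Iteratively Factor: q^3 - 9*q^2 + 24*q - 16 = (q - 4)*(q^2 - 5*q + 4) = (q - 4)*(q - 1)*(q - 4)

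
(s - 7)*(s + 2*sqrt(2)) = s^2 - 7*s + 2*sqrt(2)*s - 14*sqrt(2)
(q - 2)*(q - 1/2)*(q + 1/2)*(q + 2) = q^4 - 17*q^2/4 + 1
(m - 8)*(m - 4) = m^2 - 12*m + 32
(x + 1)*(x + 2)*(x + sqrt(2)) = x^3 + sqrt(2)*x^2 + 3*x^2 + 2*x + 3*sqrt(2)*x + 2*sqrt(2)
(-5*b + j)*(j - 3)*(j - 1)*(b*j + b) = -5*b^2*j^3 + 15*b^2*j^2 + 5*b^2*j - 15*b^2 + b*j^4 - 3*b*j^3 - b*j^2 + 3*b*j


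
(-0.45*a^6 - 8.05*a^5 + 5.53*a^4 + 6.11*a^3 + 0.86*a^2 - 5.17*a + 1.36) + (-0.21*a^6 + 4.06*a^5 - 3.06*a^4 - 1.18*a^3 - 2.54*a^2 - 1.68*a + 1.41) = -0.66*a^6 - 3.99*a^5 + 2.47*a^4 + 4.93*a^3 - 1.68*a^2 - 6.85*a + 2.77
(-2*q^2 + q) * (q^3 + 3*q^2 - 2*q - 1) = -2*q^5 - 5*q^4 + 7*q^3 - q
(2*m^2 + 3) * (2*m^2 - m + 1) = 4*m^4 - 2*m^3 + 8*m^2 - 3*m + 3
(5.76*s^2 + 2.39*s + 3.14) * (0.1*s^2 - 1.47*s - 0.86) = 0.576*s^4 - 8.2282*s^3 - 8.1529*s^2 - 6.6712*s - 2.7004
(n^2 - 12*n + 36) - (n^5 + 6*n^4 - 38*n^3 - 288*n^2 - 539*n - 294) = -n^5 - 6*n^4 + 38*n^3 + 289*n^2 + 527*n + 330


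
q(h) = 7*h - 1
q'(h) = 7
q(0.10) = -0.30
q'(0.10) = 7.00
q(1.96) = 12.72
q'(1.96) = 7.00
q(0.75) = 4.25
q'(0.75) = 7.00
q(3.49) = 23.43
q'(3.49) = 7.00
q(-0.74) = -6.18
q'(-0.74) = 7.00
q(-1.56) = -11.92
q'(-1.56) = 7.00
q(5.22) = 35.54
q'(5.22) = 7.00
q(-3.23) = -23.61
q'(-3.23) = 7.00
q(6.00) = 41.00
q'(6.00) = 7.00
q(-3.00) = -22.00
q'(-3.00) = 7.00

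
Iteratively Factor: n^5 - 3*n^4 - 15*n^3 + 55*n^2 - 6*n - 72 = (n - 2)*(n^4 - n^3 - 17*n^2 + 21*n + 36) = (n - 2)*(n + 1)*(n^3 - 2*n^2 - 15*n + 36) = (n - 3)*(n - 2)*(n + 1)*(n^2 + n - 12) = (n - 3)*(n - 2)*(n + 1)*(n + 4)*(n - 3)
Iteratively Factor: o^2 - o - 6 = (o + 2)*(o - 3)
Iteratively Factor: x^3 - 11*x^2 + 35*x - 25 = (x - 1)*(x^2 - 10*x + 25) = (x - 5)*(x - 1)*(x - 5)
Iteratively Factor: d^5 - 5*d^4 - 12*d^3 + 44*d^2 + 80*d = (d - 5)*(d^4 - 12*d^2 - 16*d) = (d - 5)*(d + 2)*(d^3 - 2*d^2 - 8*d) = (d - 5)*(d - 4)*(d + 2)*(d^2 + 2*d) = d*(d - 5)*(d - 4)*(d + 2)*(d + 2)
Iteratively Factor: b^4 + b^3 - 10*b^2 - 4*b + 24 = (b - 2)*(b^3 + 3*b^2 - 4*b - 12) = (b - 2)*(b + 2)*(b^2 + b - 6) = (b - 2)*(b + 2)*(b + 3)*(b - 2)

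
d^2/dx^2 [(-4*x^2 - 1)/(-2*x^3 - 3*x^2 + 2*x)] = 2*(16*x^6 + 72*x^4 + 72*x^3 + 15*x^2 - 18*x + 4)/(x^3*(8*x^6 + 36*x^5 + 30*x^4 - 45*x^3 - 30*x^2 + 36*x - 8))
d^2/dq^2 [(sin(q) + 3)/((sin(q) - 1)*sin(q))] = (-sin(q) - 14 - 3/sin(q) + 12/sin(q)^2 - 6/sin(q)^3)/(sin(q) - 1)^2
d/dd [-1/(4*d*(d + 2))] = (d + 1)/(2*d^2*(d + 2)^2)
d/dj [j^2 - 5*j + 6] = 2*j - 5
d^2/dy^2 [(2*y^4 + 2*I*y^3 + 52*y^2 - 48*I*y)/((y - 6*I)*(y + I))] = 4*(y^6 - 15*I*y^5 - 57*y^4 - 165*I*y^3 - 162*y^2 + 540*I*y + 1656)/(y^6 - 15*I*y^5 - 57*y^4 - 55*I*y^3 - 342*y^2 - 540*I*y + 216)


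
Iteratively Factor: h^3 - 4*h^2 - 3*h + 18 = (h - 3)*(h^2 - h - 6) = (h - 3)*(h + 2)*(h - 3)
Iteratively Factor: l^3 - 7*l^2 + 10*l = (l - 2)*(l^2 - 5*l) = l*(l - 2)*(l - 5)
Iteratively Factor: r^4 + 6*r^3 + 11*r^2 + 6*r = (r + 1)*(r^3 + 5*r^2 + 6*r) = (r + 1)*(r + 3)*(r^2 + 2*r) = r*(r + 1)*(r + 3)*(r + 2)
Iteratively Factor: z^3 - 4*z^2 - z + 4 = (z + 1)*(z^2 - 5*z + 4) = (z - 1)*(z + 1)*(z - 4)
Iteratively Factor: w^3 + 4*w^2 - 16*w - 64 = (w + 4)*(w^2 - 16) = (w + 4)^2*(w - 4)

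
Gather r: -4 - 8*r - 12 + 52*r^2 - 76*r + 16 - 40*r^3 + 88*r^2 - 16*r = -40*r^3 + 140*r^2 - 100*r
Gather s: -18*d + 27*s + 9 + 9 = -18*d + 27*s + 18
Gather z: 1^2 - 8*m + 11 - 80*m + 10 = 22 - 88*m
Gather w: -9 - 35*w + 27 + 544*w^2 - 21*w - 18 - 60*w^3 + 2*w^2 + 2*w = -60*w^3 + 546*w^2 - 54*w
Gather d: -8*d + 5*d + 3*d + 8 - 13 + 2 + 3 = 0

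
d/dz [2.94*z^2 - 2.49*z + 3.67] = 5.88*z - 2.49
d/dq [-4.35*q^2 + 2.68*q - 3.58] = 2.68 - 8.7*q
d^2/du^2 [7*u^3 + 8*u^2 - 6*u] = 42*u + 16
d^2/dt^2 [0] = 0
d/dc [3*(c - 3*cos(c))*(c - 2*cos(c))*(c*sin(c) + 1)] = 3*(c - 3*cos(c))*(c - 2*cos(c))*(c*cos(c) + sin(c)) + 3*(c - 3*cos(c))*(c*sin(c) + 1)*(2*sin(c) + 1) + 3*(c - 2*cos(c))*(c*sin(c) + 1)*(3*sin(c) + 1)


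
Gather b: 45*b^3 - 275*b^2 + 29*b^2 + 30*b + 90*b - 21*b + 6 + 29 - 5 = 45*b^3 - 246*b^2 + 99*b + 30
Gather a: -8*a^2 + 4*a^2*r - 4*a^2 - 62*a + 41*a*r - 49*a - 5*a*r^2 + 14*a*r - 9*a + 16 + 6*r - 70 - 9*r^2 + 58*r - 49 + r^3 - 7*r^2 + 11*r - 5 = a^2*(4*r - 12) + a*(-5*r^2 + 55*r - 120) + r^3 - 16*r^2 + 75*r - 108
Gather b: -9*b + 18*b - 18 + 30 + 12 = 9*b + 24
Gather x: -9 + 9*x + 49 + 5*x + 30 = 14*x + 70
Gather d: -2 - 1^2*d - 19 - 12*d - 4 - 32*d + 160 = 135 - 45*d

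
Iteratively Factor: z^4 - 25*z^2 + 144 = (z - 3)*(z^3 + 3*z^2 - 16*z - 48) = (z - 3)*(z + 4)*(z^2 - z - 12) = (z - 4)*(z - 3)*(z + 4)*(z + 3)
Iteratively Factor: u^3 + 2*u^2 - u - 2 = (u - 1)*(u^2 + 3*u + 2) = (u - 1)*(u + 2)*(u + 1)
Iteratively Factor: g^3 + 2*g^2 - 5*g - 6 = (g - 2)*(g^2 + 4*g + 3) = (g - 2)*(g + 3)*(g + 1)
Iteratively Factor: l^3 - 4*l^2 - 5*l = (l - 5)*(l^2 + l) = l*(l - 5)*(l + 1)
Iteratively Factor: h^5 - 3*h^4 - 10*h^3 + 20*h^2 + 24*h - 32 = (h + 2)*(h^4 - 5*h^3 + 20*h - 16) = (h + 2)^2*(h^3 - 7*h^2 + 14*h - 8) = (h - 1)*(h + 2)^2*(h^2 - 6*h + 8) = (h - 2)*(h - 1)*(h + 2)^2*(h - 4)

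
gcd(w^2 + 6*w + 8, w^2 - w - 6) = w + 2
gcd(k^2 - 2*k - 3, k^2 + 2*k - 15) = k - 3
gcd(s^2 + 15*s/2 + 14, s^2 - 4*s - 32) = s + 4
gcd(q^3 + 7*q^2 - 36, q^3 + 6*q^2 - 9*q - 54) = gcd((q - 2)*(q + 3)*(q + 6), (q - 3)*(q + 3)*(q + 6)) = q^2 + 9*q + 18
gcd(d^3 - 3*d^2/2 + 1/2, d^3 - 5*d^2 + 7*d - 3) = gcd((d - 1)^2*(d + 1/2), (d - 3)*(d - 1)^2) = d^2 - 2*d + 1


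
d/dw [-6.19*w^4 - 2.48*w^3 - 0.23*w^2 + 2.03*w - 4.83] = -24.76*w^3 - 7.44*w^2 - 0.46*w + 2.03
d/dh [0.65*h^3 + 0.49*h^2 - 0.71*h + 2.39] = 1.95*h^2 + 0.98*h - 0.71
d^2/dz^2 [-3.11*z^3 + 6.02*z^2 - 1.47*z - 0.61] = 12.04 - 18.66*z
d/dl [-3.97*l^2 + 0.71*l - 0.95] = 0.71 - 7.94*l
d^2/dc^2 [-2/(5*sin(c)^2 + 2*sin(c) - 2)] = 4*(50*sin(c)^4 + 15*sin(c)^3 - 53*sin(c)^2 - 28*sin(c) - 14)/(5*sin(c)^2 + 2*sin(c) - 2)^3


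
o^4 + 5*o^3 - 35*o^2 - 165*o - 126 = (o - 6)*(o + 1)*(o + 3)*(o + 7)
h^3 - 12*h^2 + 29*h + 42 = (h - 7)*(h - 6)*(h + 1)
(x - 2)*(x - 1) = x^2 - 3*x + 2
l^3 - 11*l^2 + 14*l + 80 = (l - 8)*(l - 5)*(l + 2)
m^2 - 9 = (m - 3)*(m + 3)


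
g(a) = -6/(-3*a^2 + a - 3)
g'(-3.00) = 0.10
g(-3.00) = 0.18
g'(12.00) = 0.00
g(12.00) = 0.01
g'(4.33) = -0.05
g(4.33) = 0.11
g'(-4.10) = 0.05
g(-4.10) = 0.10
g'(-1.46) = 0.50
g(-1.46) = 0.55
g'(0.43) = -0.97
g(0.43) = 1.92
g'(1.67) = -0.58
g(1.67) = 0.62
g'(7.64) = -0.01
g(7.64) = 0.04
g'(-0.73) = 1.14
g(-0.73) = 1.13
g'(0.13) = 0.15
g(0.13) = 2.05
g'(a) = -6*(6*a - 1)/(-3*a^2 + a - 3)^2 = 6*(1 - 6*a)/(3*a^2 - a + 3)^2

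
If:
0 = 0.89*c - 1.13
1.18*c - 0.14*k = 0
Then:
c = 1.27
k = 10.70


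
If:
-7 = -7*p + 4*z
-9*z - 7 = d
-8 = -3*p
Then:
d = -133/4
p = 8/3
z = 35/12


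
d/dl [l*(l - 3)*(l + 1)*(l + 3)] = 4*l^3 + 3*l^2 - 18*l - 9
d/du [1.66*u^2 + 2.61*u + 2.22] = 3.32*u + 2.61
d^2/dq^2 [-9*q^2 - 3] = -18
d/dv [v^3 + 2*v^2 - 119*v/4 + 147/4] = 3*v^2 + 4*v - 119/4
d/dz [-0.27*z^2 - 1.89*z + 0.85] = -0.54*z - 1.89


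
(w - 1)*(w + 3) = w^2 + 2*w - 3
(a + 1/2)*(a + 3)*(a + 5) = a^3 + 17*a^2/2 + 19*a + 15/2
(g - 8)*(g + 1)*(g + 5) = g^3 - 2*g^2 - 43*g - 40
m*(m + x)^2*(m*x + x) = m^4*x + 2*m^3*x^2 + m^3*x + m^2*x^3 + 2*m^2*x^2 + m*x^3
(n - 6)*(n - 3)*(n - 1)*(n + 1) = n^4 - 9*n^3 + 17*n^2 + 9*n - 18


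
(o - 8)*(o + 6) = o^2 - 2*o - 48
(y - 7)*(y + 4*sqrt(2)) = y^2 - 7*y + 4*sqrt(2)*y - 28*sqrt(2)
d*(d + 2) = d^2 + 2*d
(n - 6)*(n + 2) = n^2 - 4*n - 12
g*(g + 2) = g^2 + 2*g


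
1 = 1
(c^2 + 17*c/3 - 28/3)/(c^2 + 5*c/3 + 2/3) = (3*c^2 + 17*c - 28)/(3*c^2 + 5*c + 2)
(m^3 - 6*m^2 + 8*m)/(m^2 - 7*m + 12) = m*(m - 2)/(m - 3)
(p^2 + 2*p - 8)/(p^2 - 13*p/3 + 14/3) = 3*(p + 4)/(3*p - 7)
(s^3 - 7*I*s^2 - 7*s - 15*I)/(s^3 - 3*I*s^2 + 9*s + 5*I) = (s - 3*I)/(s + I)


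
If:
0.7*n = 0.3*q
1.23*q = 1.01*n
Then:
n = 0.00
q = 0.00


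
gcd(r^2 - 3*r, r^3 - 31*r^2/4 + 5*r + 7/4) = 1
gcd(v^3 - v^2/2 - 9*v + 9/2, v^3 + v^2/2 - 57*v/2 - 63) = v + 3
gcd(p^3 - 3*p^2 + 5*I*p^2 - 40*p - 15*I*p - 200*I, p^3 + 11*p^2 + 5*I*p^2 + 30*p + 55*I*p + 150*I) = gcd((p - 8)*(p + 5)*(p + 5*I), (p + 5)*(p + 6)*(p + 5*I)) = p^2 + p*(5 + 5*I) + 25*I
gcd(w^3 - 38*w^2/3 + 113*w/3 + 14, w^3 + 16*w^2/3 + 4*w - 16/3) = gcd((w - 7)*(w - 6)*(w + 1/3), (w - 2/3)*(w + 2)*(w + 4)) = 1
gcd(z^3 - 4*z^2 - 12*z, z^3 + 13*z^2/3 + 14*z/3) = z^2 + 2*z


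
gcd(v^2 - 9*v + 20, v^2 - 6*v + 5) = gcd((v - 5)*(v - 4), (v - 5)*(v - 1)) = v - 5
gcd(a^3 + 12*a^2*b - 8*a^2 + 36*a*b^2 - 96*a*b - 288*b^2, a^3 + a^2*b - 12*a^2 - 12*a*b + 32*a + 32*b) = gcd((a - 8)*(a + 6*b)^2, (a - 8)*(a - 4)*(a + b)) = a - 8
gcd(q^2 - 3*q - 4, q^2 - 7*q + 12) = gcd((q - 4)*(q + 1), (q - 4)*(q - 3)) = q - 4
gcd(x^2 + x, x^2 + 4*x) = x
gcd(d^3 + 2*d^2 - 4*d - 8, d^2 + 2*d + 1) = 1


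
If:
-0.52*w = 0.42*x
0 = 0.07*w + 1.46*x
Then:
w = 0.00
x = 0.00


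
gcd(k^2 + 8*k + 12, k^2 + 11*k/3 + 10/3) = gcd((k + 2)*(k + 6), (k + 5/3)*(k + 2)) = k + 2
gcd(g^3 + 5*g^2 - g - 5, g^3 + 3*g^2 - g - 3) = g^2 - 1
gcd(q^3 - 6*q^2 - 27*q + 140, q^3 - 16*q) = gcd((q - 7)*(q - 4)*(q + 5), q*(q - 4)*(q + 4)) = q - 4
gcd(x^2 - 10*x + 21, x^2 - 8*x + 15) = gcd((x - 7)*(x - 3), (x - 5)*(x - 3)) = x - 3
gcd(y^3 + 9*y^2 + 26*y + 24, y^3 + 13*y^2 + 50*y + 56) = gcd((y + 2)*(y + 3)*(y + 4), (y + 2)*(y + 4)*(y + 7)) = y^2 + 6*y + 8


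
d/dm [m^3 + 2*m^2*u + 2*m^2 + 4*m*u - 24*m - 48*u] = 3*m^2 + 4*m*u + 4*m + 4*u - 24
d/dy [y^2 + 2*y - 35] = 2*y + 2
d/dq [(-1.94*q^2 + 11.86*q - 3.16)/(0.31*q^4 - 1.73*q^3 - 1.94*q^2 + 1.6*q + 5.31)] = (1.2028*q^5 - 14.386*q^4 + 44.954*q^3 + 3.504*q^2 - 32.8636*q + 68.0326)/(0.0961*q^8 - 1.0726*q^7 + 1.7901*q^6 + 7.7044*q^5 + 1.5198*q^4 - 24.5806*q^3 - 18.0428*q^2 + 16.992*q + 28.1961)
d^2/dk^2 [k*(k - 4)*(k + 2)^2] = 12*k^2 - 24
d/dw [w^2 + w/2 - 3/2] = 2*w + 1/2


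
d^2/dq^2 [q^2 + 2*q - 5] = 2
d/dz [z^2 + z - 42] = 2*z + 1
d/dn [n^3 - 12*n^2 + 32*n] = 3*n^2 - 24*n + 32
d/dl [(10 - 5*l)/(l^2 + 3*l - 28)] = 5*(l^2 - 4*l + 22)/(l^4 + 6*l^3 - 47*l^2 - 168*l + 784)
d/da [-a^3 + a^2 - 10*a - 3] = -3*a^2 + 2*a - 10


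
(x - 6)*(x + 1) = x^2 - 5*x - 6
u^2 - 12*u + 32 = (u - 8)*(u - 4)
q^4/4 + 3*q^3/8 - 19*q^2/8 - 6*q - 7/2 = (q/2 + 1)^2*(q - 7/2)*(q + 1)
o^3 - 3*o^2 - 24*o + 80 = (o - 4)^2*(o + 5)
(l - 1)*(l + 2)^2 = l^3 + 3*l^2 - 4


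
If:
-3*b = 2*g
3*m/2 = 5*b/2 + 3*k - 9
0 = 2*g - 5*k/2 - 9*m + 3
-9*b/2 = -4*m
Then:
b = -432/1195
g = 648/1195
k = 3702/1195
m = -486/1195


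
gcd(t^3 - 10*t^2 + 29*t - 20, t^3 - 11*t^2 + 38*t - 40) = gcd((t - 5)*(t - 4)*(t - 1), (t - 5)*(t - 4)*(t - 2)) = t^2 - 9*t + 20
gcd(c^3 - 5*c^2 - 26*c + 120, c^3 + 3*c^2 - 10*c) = c + 5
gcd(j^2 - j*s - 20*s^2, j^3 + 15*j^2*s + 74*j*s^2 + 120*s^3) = j + 4*s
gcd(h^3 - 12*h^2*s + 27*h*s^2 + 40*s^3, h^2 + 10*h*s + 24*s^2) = 1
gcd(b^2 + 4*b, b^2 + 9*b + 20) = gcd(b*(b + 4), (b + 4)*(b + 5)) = b + 4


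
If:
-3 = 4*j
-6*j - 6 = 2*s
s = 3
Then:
No Solution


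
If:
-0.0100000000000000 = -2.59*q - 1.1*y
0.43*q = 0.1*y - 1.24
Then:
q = -1.86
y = 4.39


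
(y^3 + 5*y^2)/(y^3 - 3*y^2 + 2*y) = y*(y + 5)/(y^2 - 3*y + 2)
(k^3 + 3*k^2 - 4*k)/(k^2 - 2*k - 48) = k*(-k^2 - 3*k + 4)/(-k^2 + 2*k + 48)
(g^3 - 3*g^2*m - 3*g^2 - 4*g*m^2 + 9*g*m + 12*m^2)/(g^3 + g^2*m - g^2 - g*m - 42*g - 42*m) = (g^2 - 4*g*m - 3*g + 12*m)/(g^2 - g - 42)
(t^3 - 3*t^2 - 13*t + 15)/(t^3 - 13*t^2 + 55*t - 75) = (t^2 + 2*t - 3)/(t^2 - 8*t + 15)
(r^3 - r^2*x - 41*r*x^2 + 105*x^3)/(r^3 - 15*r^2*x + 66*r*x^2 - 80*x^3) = (r^2 + 4*r*x - 21*x^2)/(r^2 - 10*r*x + 16*x^2)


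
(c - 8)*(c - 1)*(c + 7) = c^3 - 2*c^2 - 55*c + 56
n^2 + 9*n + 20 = (n + 4)*(n + 5)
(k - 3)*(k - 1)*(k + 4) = k^3 - 13*k + 12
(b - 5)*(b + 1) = b^2 - 4*b - 5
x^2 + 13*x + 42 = (x + 6)*(x + 7)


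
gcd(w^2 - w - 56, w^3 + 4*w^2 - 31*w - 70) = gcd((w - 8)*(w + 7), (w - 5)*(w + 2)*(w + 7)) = w + 7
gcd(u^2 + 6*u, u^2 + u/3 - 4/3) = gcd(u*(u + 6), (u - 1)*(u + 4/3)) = 1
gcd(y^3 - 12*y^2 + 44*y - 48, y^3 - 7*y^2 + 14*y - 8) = y^2 - 6*y + 8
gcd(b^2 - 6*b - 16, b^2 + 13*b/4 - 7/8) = 1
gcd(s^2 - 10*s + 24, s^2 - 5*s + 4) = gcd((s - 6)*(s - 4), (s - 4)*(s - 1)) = s - 4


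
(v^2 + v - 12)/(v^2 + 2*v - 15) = (v + 4)/(v + 5)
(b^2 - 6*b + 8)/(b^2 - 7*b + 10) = (b - 4)/(b - 5)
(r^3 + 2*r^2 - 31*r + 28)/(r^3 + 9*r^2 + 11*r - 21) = (r - 4)/(r + 3)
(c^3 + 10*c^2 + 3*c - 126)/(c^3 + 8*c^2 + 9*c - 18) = (c^2 + 4*c - 21)/(c^2 + 2*c - 3)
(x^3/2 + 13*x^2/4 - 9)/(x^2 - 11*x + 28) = (2*x^3 + 13*x^2 - 36)/(4*(x^2 - 11*x + 28))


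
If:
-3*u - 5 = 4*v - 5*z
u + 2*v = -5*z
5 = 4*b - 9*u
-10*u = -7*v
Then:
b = 125/352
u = -35/88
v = -25/44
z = 27/88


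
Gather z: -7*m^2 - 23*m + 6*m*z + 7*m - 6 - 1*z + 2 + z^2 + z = -7*m^2 + 6*m*z - 16*m + z^2 - 4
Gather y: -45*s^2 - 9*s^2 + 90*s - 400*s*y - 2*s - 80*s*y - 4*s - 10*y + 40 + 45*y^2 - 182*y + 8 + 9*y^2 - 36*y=-54*s^2 + 84*s + 54*y^2 + y*(-480*s - 228) + 48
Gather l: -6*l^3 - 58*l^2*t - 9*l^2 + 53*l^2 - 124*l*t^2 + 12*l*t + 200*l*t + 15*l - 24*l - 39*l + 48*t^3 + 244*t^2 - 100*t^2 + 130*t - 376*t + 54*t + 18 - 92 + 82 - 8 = -6*l^3 + l^2*(44 - 58*t) + l*(-124*t^2 + 212*t - 48) + 48*t^3 + 144*t^2 - 192*t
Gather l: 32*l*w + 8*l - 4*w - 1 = l*(32*w + 8) - 4*w - 1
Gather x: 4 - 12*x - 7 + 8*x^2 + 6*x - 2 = 8*x^2 - 6*x - 5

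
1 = 1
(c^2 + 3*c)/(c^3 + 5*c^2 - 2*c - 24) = c/(c^2 + 2*c - 8)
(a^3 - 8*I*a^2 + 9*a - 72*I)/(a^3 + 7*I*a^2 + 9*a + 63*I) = (a - 8*I)/(a + 7*I)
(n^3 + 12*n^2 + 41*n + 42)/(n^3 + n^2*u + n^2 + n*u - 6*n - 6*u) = (n^2 + 9*n + 14)/(n^2 + n*u - 2*n - 2*u)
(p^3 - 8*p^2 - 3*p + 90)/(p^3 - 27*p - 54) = (p - 5)/(p + 3)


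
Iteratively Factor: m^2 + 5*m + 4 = (m + 1)*(m + 4)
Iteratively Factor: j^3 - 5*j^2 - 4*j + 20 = (j - 2)*(j^2 - 3*j - 10) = (j - 5)*(j - 2)*(j + 2)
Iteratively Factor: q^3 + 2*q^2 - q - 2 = (q + 1)*(q^2 + q - 2) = (q + 1)*(q + 2)*(q - 1)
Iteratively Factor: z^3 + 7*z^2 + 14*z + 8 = (z + 2)*(z^2 + 5*z + 4) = (z + 2)*(z + 4)*(z + 1)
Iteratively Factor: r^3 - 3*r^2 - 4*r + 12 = (r + 2)*(r^2 - 5*r + 6) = (r - 3)*(r + 2)*(r - 2)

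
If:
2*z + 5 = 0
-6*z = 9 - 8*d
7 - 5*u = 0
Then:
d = -3/4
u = 7/5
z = -5/2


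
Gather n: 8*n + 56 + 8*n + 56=16*n + 112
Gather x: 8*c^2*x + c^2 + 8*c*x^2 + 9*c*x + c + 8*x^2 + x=c^2 + c + x^2*(8*c + 8) + x*(8*c^2 + 9*c + 1)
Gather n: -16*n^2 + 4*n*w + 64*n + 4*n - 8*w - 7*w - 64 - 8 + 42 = -16*n^2 + n*(4*w + 68) - 15*w - 30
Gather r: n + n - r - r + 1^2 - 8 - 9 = 2*n - 2*r - 16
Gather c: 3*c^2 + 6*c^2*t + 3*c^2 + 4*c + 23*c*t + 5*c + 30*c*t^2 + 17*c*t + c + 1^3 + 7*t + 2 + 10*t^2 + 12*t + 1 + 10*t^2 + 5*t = c^2*(6*t + 6) + c*(30*t^2 + 40*t + 10) + 20*t^2 + 24*t + 4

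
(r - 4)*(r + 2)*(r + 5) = r^3 + 3*r^2 - 18*r - 40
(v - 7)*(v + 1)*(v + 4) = v^3 - 2*v^2 - 31*v - 28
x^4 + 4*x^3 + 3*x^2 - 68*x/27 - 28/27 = (x - 2/3)*(x + 1/3)*(x + 2)*(x + 7/3)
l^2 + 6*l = l*(l + 6)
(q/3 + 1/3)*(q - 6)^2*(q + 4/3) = q^4/3 - 29*q^3/9 + 28*q^2/9 + 68*q/3 + 16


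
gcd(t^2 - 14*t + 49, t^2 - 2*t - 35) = t - 7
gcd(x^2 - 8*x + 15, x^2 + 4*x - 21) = x - 3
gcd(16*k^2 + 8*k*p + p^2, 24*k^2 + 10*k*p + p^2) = 4*k + p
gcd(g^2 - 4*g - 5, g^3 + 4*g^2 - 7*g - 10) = g + 1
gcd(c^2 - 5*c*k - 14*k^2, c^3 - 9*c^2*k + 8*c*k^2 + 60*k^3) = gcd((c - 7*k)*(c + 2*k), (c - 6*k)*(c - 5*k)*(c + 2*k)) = c + 2*k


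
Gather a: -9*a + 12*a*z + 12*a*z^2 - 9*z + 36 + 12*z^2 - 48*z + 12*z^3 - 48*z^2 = a*(12*z^2 + 12*z - 9) + 12*z^3 - 36*z^2 - 57*z + 36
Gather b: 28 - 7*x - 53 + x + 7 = -6*x - 18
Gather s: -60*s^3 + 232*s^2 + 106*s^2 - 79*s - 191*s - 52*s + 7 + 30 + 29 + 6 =-60*s^3 + 338*s^2 - 322*s + 72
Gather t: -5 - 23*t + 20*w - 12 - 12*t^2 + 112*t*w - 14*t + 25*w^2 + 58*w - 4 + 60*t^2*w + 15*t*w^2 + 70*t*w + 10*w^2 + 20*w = t^2*(60*w - 12) + t*(15*w^2 + 182*w - 37) + 35*w^2 + 98*w - 21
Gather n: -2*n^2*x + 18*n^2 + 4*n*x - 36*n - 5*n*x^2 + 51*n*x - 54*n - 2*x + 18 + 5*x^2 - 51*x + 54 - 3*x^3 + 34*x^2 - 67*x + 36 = n^2*(18 - 2*x) + n*(-5*x^2 + 55*x - 90) - 3*x^3 + 39*x^2 - 120*x + 108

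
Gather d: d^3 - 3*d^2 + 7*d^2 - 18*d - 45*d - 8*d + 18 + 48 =d^3 + 4*d^2 - 71*d + 66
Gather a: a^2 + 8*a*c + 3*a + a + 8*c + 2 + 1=a^2 + a*(8*c + 4) + 8*c + 3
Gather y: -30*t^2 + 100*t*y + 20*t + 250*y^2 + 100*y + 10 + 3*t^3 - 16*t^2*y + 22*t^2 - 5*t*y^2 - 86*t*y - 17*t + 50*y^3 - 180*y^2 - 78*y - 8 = 3*t^3 - 8*t^2 + 3*t + 50*y^3 + y^2*(70 - 5*t) + y*(-16*t^2 + 14*t + 22) + 2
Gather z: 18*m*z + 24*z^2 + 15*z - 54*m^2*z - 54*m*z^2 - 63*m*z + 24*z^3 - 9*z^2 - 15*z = 24*z^3 + z^2*(15 - 54*m) + z*(-54*m^2 - 45*m)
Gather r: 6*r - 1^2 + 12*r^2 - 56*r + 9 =12*r^2 - 50*r + 8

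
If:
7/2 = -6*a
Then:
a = -7/12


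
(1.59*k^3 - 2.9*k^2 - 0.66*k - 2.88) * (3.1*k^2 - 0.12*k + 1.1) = 4.929*k^5 - 9.1808*k^4 + 0.051*k^3 - 12.0388*k^2 - 0.3804*k - 3.168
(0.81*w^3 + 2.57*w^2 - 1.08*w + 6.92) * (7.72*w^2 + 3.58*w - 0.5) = 6.2532*w^5 + 22.7402*w^4 + 0.458*w^3 + 48.271*w^2 + 25.3136*w - 3.46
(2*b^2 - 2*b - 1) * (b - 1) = 2*b^3 - 4*b^2 + b + 1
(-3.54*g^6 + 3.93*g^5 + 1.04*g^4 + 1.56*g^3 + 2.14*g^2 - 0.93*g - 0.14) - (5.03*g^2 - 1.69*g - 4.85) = -3.54*g^6 + 3.93*g^5 + 1.04*g^4 + 1.56*g^3 - 2.89*g^2 + 0.76*g + 4.71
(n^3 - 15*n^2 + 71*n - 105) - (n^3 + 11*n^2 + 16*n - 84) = -26*n^2 + 55*n - 21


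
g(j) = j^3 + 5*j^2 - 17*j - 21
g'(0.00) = -17.00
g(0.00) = -21.00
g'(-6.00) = 31.00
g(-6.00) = 45.00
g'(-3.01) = -19.92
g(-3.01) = 48.20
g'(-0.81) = -23.13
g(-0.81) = -4.48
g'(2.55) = 28.01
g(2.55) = -15.26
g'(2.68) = 31.35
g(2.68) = -11.40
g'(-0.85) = -23.33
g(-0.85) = -3.55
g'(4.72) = 97.04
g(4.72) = 115.31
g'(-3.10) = -19.17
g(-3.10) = 49.96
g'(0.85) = -6.33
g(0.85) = -31.22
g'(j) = 3*j^2 + 10*j - 17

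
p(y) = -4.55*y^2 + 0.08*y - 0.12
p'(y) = 0.08 - 9.1*y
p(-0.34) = -0.67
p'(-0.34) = 3.17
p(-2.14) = -21.13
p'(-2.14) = 19.55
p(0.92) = -3.90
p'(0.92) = -8.29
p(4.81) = -105.00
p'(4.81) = -43.69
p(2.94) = -39.21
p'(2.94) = -26.67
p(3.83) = -66.56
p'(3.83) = -34.77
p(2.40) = -26.14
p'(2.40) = -21.76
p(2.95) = -39.48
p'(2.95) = -26.76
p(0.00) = -0.12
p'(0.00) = 0.08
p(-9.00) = -369.39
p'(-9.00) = 81.98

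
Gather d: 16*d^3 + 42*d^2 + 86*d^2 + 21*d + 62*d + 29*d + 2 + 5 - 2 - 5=16*d^3 + 128*d^2 + 112*d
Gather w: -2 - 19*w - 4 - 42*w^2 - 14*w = -42*w^2 - 33*w - 6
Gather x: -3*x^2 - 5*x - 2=-3*x^2 - 5*x - 2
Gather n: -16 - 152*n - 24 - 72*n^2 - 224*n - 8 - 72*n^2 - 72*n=-144*n^2 - 448*n - 48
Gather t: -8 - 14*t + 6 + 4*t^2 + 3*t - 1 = 4*t^2 - 11*t - 3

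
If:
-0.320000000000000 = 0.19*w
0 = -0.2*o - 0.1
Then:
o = -0.50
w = -1.68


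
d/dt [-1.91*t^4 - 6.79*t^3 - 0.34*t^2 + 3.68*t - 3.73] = -7.64*t^3 - 20.37*t^2 - 0.68*t + 3.68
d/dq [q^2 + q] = 2*q + 1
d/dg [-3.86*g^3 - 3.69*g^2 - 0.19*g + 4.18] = -11.58*g^2 - 7.38*g - 0.19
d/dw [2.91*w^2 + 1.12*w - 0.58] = 5.82*w + 1.12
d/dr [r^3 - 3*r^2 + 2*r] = 3*r^2 - 6*r + 2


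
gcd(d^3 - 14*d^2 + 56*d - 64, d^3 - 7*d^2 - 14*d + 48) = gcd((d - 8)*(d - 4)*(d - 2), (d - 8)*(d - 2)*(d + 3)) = d^2 - 10*d + 16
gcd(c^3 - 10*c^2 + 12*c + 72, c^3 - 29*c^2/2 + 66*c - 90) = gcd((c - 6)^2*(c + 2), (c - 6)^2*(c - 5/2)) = c^2 - 12*c + 36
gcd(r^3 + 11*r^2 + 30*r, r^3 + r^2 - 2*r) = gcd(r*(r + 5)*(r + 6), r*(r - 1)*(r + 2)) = r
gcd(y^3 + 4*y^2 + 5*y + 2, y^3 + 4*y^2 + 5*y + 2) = y^3 + 4*y^2 + 5*y + 2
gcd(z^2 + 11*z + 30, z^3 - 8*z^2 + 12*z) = 1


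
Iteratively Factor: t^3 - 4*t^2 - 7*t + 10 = (t + 2)*(t^2 - 6*t + 5) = (t - 1)*(t + 2)*(t - 5)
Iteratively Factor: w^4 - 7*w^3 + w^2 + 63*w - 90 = (w + 3)*(w^3 - 10*w^2 + 31*w - 30) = (w - 3)*(w + 3)*(w^2 - 7*w + 10) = (w - 5)*(w - 3)*(w + 3)*(w - 2)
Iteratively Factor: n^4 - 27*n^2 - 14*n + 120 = (n + 3)*(n^3 - 3*n^2 - 18*n + 40) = (n - 5)*(n + 3)*(n^2 + 2*n - 8) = (n - 5)*(n - 2)*(n + 3)*(n + 4)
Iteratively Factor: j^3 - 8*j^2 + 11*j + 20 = (j - 4)*(j^2 - 4*j - 5) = (j - 5)*(j - 4)*(j + 1)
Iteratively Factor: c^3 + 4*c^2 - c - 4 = (c + 4)*(c^2 - 1) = (c - 1)*(c + 4)*(c + 1)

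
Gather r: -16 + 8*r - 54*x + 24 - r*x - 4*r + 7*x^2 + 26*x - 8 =r*(4 - x) + 7*x^2 - 28*x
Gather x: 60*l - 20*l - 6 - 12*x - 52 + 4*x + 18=40*l - 8*x - 40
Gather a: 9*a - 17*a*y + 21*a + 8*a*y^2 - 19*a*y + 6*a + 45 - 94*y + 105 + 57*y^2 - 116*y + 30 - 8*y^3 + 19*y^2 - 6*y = a*(8*y^2 - 36*y + 36) - 8*y^3 + 76*y^2 - 216*y + 180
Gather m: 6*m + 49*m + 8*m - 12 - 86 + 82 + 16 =63*m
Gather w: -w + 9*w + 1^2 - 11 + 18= 8*w + 8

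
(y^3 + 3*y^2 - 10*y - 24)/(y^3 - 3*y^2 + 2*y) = (y^3 + 3*y^2 - 10*y - 24)/(y*(y^2 - 3*y + 2))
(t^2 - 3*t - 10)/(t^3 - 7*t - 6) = (t - 5)/(t^2 - 2*t - 3)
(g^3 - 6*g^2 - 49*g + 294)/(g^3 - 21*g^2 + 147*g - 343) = (g^2 + g - 42)/(g^2 - 14*g + 49)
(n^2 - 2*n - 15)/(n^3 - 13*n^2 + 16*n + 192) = (n - 5)/(n^2 - 16*n + 64)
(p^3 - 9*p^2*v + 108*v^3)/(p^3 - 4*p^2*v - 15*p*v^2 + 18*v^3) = (p - 6*v)/(p - v)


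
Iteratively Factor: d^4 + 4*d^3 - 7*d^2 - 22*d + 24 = (d + 4)*(d^3 - 7*d + 6) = (d - 2)*(d + 4)*(d^2 + 2*d - 3) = (d - 2)*(d + 3)*(d + 4)*(d - 1)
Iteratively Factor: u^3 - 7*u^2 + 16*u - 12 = (u - 3)*(u^2 - 4*u + 4) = (u - 3)*(u - 2)*(u - 2)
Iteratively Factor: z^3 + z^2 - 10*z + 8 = (z - 2)*(z^2 + 3*z - 4) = (z - 2)*(z + 4)*(z - 1)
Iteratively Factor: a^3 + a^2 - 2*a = (a)*(a^2 + a - 2) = a*(a - 1)*(a + 2)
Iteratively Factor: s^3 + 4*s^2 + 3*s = (s + 3)*(s^2 + s) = s*(s + 3)*(s + 1)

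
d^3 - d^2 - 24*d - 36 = (d - 6)*(d + 2)*(d + 3)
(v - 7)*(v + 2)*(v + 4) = v^3 - v^2 - 34*v - 56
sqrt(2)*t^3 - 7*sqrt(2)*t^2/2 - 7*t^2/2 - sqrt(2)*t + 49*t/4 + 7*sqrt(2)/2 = (t - 7/2)*(t - 2*sqrt(2))*(sqrt(2)*t + 1/2)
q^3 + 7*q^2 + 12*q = q*(q + 3)*(q + 4)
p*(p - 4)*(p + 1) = p^3 - 3*p^2 - 4*p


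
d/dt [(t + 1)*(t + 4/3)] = 2*t + 7/3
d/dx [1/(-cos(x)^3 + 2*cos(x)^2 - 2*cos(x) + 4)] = (-3*cos(x)^2 + 4*cos(x) - 2)*sin(x)/((sin(x)^2 - 3)^2*(cos(x) - 2)^2)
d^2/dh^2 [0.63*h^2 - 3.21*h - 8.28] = 1.26000000000000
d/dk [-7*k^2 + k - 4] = 1 - 14*k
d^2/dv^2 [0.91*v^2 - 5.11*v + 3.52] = 1.82000000000000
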